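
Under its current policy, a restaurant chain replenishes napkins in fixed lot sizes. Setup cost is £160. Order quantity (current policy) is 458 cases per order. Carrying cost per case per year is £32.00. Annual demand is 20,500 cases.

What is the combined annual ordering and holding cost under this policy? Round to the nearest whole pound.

Ordering: D/Q × S = 20,500/458 × £160 = £7,161.57
Holding:  Q/2 × H = 458/2 × £32 = £7,328.00
Total = £7,161.57 + £7,328.00 = £14,489.57

£14,490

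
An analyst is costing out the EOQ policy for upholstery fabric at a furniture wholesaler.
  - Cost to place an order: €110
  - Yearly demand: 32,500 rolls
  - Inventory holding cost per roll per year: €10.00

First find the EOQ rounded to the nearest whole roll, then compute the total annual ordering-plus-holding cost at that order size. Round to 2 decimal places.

2DS/H = 2·32,500·110/10 = 715,000.00
EOQ = √715,000.00 ≈ 845.58 → Q = 846 rolls
Orders/yr = 32,500/846 = 38.416; ordering cost = 38.416 × €110 = €4,225.77
Average inventory = 846/2 = 423; holding cost = 423 × €10 = €4,230.00
Total = €4,225.77 + €4,230.00 = €8,455.77

€8,455.77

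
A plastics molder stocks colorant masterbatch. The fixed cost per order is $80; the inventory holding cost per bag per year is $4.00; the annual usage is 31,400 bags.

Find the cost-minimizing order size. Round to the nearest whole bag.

Optimal lot size Q* = (2 × 31,400 × $80 / $4)^½ ≈ 1,120.71

1,121 bags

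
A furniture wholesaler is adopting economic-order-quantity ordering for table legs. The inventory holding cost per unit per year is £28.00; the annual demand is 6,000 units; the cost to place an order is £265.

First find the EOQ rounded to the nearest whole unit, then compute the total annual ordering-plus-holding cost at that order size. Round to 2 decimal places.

£9,436.10

EOQ = √(2DS/H) = √(2 × 6,000 × 265 / 28)
    = √(113,571.43) ≈ 337.00 → Q = 337 units
Ordering: D/Q × S = 6,000/337 × £265 = £4,718.10
Holding:  Q/2 × H = 337/2 × £28 = £4,718.00
Total = £4,718.10 + £4,718.00 = £9,436.10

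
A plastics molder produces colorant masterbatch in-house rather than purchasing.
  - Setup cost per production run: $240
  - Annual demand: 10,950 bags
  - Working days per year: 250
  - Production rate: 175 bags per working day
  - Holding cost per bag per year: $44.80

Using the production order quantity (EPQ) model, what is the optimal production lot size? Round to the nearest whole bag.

d = 10,950/250 = 43.8000 bags/day;  effective holding cost H(1 − d/p) = 44.8·(1 − 43.8000/175) = 33.58720
Q* = √(2DS / H_eff) = √(2·10,950·240 / 33.58720) ≈ 395.59

396 bags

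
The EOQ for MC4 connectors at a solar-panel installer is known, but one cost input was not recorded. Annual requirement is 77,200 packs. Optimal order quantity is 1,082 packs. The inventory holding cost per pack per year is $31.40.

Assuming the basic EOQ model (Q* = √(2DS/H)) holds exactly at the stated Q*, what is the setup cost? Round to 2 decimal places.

EOQ relation: Q² = 2DS/H, so rearrange for the unknown.
S = Q²H / (2D) = 1,082² × 31.4 / (2 × 77,200) = 238.0877

$238.09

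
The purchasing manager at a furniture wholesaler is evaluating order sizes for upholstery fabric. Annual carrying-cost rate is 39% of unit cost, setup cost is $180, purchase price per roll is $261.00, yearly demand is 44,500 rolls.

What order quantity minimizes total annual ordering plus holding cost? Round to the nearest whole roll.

Holding cost per roll per year: H = 39% × $261 = $101.7900
2DS/H = 2·44,500·180/101.79 = 157,382.85
EOQ = √157,382.85 ≈ 396.72

397 rolls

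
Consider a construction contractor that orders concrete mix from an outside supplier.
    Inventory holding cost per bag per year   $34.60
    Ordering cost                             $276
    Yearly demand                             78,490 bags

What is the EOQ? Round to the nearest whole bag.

1,119 bags

EOQ = √(2DS/H) = √(2 × 78,490 × 276 / 34.6)
    = √(1,252,210.40) ≈ 1,119.02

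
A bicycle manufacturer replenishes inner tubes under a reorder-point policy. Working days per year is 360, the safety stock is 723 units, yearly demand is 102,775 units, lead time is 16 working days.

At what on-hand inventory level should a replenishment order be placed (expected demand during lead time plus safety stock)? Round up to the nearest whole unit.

Daily demand d = 102,775 / 360 = 285.486 units/day
Demand during lead time = 285.486 × 16 = 4,567.78
Reorder point = 4,567.78 + 723 = 5,290.78 → round up

5,291 units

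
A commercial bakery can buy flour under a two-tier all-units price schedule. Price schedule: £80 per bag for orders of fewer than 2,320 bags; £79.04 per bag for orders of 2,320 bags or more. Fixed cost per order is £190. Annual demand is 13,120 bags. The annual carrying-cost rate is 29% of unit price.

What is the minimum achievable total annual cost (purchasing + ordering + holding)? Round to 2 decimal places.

H₁ = 29%×£80 = £23.2000;  H₂ = 29%×£79.04 = £22.9216
EOQ₁ = √(2×13,120×190/23.2000) = 463.57  (< 2,320, feasible at tier 1)
EOQ₂ = √(2×13,120×190/22.9216) = 466.38  (< 2,320 → use Q = 2,320 at tier-2 price)
TC(tier 1 (EOQ₁), Q≈463.6) = £1,060,354.81
TC(tier 2, Q≈2,320.0) = £1,064,668.34
Minimum at tier 1 (EOQ₁): £1,060,354.81

£1,060,354.81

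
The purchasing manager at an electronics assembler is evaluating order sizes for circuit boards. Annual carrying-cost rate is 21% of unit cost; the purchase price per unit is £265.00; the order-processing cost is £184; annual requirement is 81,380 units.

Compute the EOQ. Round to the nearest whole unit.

Holding cost per unit per year: H = 21% × £265 = £55.6500
2DS/H = 2·81,380·184/55.65 = 538,146.27
EOQ = √538,146.27 ≈ 733.58

734 units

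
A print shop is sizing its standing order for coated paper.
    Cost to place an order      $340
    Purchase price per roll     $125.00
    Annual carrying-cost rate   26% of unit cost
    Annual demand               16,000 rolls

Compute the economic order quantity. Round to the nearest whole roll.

H = i·C = 0.26 × $125 = $32.5000 per roll-year
2DS/H = 2·16,000·340/32.5 = 334,769.23
EOQ = √334,769.23 ≈ 578.59

579 rolls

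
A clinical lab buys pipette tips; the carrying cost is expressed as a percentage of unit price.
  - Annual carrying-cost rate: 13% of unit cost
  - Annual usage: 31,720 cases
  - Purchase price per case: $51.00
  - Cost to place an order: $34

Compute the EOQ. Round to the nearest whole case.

H = i·C = 0.13 × $51 = $6.6300 per case-year
EOQ = √(2DS/H) = √(2 × 31,720 × 34 / 6.63)
    = √(325,333.33) ≈ 570.38

570 cases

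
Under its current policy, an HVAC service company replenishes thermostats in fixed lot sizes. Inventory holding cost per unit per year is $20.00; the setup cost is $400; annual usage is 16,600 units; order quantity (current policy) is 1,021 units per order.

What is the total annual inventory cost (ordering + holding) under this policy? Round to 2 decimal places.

Annual ordering cost = (D/Q)·S = (16,600/1,021) × 400 = $6,503.43
Annual holding cost  = (Q/2)·H = (1,021/2) × 20 = $10,210.00
Total = $6,503.43 + $10,210.00 = $16,713.43

$16,713.43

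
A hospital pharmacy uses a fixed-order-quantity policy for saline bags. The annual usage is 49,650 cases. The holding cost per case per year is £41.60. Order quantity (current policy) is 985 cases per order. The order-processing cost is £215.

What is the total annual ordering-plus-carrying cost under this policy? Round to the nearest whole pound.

£31,325

Annual ordering cost = (D/Q)·S = (49,650/985) × 215 = £10,837.31
Annual holding cost  = (Q/2)·H = (985/2) × 41.6 = £20,488.00
Total = £10,837.31 + £20,488.00 = £31,325.31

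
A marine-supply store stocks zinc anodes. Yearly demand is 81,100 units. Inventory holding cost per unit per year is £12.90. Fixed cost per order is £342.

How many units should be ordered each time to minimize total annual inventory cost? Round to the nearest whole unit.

2,074 units

2DS/H = 2·81,100·342/12.9 = 4,300,186.05
EOQ = √4,300,186.05 ≈ 2,073.69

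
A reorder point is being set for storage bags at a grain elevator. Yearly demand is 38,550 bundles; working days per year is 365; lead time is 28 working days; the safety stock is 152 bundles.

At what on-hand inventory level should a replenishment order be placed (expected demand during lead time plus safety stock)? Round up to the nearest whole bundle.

Daily demand d = 38,550 / 365 = 105.616 bundles/day
Demand during lead time = 105.616 × 28 = 2,957.26
Reorder point = 2,957.26 + 152 = 3,109.26 → round up

3,110 bundles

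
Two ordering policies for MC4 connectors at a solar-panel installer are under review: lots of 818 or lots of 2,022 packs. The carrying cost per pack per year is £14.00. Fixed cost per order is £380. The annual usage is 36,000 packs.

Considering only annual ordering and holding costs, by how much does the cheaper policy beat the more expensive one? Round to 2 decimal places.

£1,530.14

For each Q, cost = (D/Q)·S + (Q/2)·H.
TC(818) = (36,000/818)×380 + (818/2)×14 = £22,449.72
TC(2,022) = (36,000/2,022)×380 + (2,022/2)×14 = £20,919.58
Lots of 2,022 are cheaper by £1,530.14.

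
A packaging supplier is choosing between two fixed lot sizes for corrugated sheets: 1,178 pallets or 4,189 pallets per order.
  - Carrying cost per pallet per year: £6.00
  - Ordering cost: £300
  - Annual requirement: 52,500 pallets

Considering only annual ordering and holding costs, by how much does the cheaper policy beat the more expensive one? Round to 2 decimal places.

£577.27

Annual cost at Q: ordering D·S/Q plus holding Q·H/2.
TC(1,178) = (52,500/1,178)×300 + (1,178/2)×6 = £16,904.12
TC(4,189) = (52,500/4,189)×300 + (4,189/2)×6 = £16,326.85
|ΔTC| = |£16,904.12 − £16,326.85| = £577.27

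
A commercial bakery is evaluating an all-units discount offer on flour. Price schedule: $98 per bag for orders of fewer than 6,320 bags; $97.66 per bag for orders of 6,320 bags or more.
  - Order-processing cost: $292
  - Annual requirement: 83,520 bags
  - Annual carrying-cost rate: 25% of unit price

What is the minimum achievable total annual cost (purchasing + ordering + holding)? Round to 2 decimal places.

H₁ = 25%×$98 = $24.5000;  H₂ = 25%×$97.66 = $24.4150
EOQ₁ = √(2×83,520×292/24.5000) = 1,410.97  (< 6,320, feasible at tier 1)
EOQ₂ = √(2×83,520×292/24.4150) = 1,413.43  (< 6,320 → use Q = 6,320 at tier-2 price)
TC(tier 1 (EOQ₁), Q≈1,411.0) = $8,219,528.83
TC(tier 2, Q≈6,320.0) = $8,237,573.44
Minimum at tier 1 (EOQ₁): $8,219,528.83

$8,219,528.83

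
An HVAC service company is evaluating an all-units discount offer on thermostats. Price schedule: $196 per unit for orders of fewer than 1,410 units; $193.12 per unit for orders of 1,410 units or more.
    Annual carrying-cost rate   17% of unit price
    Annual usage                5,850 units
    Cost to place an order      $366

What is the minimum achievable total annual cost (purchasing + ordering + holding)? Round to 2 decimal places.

$1,154,415.94

H₁ = 17%×$196 = $33.3200;  H₂ = 17%×$193.12 = $32.8304
EOQ₁ = √(2×5,850×366/33.3200) = 358.49  (< 1,410, feasible at tier 1)
EOQ₂ = √(2×5,850×366/32.8304) = 361.16  (< 1,410 → use Q = 1,410 at tier-2 price)
TC(tier 1 (EOQ₁), Q≈358.5) = $1,158,544.99
TC(tier 2, Q≈1,410.0) = $1,154,415.94
Minimum at tier 2: $1,154,415.94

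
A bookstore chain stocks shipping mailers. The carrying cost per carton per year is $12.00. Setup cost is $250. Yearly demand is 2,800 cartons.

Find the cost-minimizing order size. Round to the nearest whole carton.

342 cartons

EOQ = √(2DS/H) = √(2 × 2,800 × 250 / 12)
    = √(116,666.67) ≈ 341.57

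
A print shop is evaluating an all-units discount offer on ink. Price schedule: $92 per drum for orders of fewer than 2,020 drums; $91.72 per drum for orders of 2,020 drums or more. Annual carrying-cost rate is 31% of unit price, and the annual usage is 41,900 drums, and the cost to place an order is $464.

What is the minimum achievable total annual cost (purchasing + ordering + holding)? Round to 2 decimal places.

H₁ = 31%×$92 = $28.5200;  H₂ = 31%×$91.72 = $28.4332
EOQ₁ = √(2×41,900×464/28.5200) = 1,167.63  (< 2,020, feasible at tier 1)
EOQ₂ = √(2×41,900×464/28.4332) = 1,169.41  (< 2,020 → use Q = 2,020 at tier-2 price)
TC(tier 1 (EOQ₁), Q≈1,167.6) = $3,888,100.88
TC(tier 2, Q≈2,020.0) = $3,881,410.09
Minimum at tier 2: $3,881,410.09

$3,881,410.09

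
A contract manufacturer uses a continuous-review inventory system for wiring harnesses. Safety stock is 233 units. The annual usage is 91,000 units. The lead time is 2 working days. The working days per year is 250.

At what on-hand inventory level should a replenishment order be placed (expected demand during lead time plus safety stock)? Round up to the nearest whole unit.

961 units

Daily demand d = 91,000 / 250 = 364.000 units/day
Demand during lead time = 364.000 × 2 = 728.00
Reorder point = 728.00 + 233 = 961.00 → round up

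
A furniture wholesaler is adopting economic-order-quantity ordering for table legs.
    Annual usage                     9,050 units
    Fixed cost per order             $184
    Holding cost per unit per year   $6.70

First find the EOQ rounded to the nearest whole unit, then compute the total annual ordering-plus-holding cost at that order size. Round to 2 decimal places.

Q* = √(2·D·S / H) = √(2·9,050·184 / 6.7) = √497,074.6 ≈ 705.04 → Q = 705 units
Annual ordering cost = (D/Q)·S = (9,050/705) × 184 = $2,361.99
Annual holding cost  = (Q/2)·H = (705/2) × 6.7 = $2,361.75
Total = $2,361.99 + $2,361.75 = $4,723.74

$4,723.74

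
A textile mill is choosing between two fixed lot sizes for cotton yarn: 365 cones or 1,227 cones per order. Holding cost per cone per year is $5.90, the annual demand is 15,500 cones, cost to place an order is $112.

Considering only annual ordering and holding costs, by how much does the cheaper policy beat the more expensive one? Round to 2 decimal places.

$798.43

TC(Q) = (D/Q)S + (Q/2)H
TC(365) = (15,500/365)×112 + (365/2)×5.9 = $5,832.91
TC(1,227) = (15,500/1,227)×112 + (1,227/2)×5.9 = $5,034.48
Lots of 1,227 are cheaper by $798.43.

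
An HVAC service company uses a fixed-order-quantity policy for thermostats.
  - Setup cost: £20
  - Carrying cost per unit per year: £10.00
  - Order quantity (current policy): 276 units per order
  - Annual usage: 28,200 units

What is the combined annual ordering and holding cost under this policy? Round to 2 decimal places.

£3,423.48

Orders/yr = 28,200/276 = 102.174; ordering cost = 102.174 × £20 = £2,043.48
Average inventory = 276/2 = 138; holding cost = 138 × £10 = £1,380.00
Total = £2,043.48 + £1,380.00 = £3,423.48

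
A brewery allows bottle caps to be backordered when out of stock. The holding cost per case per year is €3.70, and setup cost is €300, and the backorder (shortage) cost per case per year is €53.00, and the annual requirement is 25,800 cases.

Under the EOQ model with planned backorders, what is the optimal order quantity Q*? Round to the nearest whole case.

Basic EOQ = √(2·25,800·300/3.7) = 2,045.430
Backorder adjustment √((H+b)/b) = √((3.7+53)/53) = 1.0343
Q* = 2,045.430 × 1.0343 ≈ 2,115.62

2,116 cases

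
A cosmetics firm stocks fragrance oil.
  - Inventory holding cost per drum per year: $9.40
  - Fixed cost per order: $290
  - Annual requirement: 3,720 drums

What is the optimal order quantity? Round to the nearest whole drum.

479 drums

EOQ = √(2DS/H) = √(2 × 3,720 × 290 / 9.4)
    = √(229,531.91) ≈ 479.09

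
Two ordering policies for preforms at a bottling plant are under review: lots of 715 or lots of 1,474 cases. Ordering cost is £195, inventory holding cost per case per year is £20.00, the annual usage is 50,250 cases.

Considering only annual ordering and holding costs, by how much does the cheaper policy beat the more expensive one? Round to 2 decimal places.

Annual cost at Q: ordering D·S/Q plus holding Q·H/2.
TC(715) = (50,250/715)×195 + (715/2)×20 = £20,854.55
TC(1,474) = (50,250/1,474)×195 + (1,474/2)×20 = £21,387.73
Cheaper: Q = 715.  Difference = £533.18

£533.18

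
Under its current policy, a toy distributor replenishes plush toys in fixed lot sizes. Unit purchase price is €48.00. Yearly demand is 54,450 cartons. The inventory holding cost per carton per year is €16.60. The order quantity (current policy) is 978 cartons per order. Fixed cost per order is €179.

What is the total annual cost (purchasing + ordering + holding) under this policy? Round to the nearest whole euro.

Orders/yr = 54,450/978 = 55.675; ordering cost = 55.675 × €179 = €9,965.80
Average inventory = 978/2 = 489; holding cost = 489 × €16.6 = €8,117.40
Purchase cost = D·C = 54,450 × 48 = €2,613,600.00
Total = €9,965.80 + €8,117.40 + €2,613,600.00 = €2,631,683.20

€2,631,683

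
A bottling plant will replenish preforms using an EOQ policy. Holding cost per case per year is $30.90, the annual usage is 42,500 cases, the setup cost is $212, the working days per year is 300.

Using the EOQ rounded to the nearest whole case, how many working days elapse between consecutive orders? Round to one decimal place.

Optimal lot size Q* = (2 × 42,500 × $212 / $30.9)^½ ≈ 763.66 → Q = 764 cases
Days between orders = 300 / (D/Q) = 300 / 55.628 ≈ 5.393

5.4 days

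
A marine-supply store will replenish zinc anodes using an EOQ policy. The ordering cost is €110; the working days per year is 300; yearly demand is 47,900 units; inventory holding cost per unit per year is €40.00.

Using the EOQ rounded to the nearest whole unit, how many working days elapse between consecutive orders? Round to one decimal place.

EOQ = √(2DS/H) = √(2 × 47,900 × 110 / 40)
    = √(263,450.00) ≈ 513.27 → Q = 513 units
Cycle time = (working days × Q)/D = (300 × 513) / 47,900 = 3.213 days

3.2 days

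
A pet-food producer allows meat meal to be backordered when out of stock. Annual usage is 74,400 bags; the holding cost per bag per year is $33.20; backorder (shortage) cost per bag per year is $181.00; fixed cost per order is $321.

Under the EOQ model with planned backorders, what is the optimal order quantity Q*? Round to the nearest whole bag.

Q* = √(2DS/H) · √((H + b)/b)
   = √(2 × 74,400 × 321 / 33.2) · √((33.2 + 181) / 181)
   = 1,199.458 × 1.0879 ≈ 1,304.83

1,305 bags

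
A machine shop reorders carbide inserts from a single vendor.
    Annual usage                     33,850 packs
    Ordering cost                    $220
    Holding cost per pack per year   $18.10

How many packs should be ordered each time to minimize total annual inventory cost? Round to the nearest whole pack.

907 packs

EOQ = √(2DS/H) = √(2 × 33,850 × 220 / 18.1)
    = √(822,872.93) ≈ 907.12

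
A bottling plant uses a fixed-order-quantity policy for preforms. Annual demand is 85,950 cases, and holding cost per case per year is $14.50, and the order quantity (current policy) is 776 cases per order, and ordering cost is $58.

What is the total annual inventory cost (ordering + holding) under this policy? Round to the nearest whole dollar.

$12,050

Orders/yr = 85,950/776 = 110.760; ordering cost = 110.760 × $58 = $6,424.10
Average inventory = 776/2 = 388; holding cost = 388 × $14.5 = $5,626.00
Total = $6,424.10 + $5,626.00 = $12,050.10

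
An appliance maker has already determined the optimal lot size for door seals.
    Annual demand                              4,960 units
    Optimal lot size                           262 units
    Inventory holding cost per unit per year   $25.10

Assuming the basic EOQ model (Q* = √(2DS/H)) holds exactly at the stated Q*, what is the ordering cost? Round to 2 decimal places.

$173.69

EOQ relation: Q² = 2DS/H, so rearrange for the unknown.
S = Q²H / (2D) = 262² × 25.1 / (2 × 4,960) = 173.6859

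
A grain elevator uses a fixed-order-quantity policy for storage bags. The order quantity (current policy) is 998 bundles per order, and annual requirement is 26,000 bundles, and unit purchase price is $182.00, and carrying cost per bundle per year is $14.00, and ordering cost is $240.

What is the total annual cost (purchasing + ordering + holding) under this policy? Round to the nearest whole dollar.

Ordering: D/Q × S = 26,000/998 × $240 = $6,252.51
Holding:  Q/2 × H = 998/2 × $14 = $6,986.00
Purchase cost = D·C = 26,000 × 182 = $4,732,000.00
Total = $6,252.51 + $6,986.00 + $4,732,000.00 = $4,745,238.51

$4,745,239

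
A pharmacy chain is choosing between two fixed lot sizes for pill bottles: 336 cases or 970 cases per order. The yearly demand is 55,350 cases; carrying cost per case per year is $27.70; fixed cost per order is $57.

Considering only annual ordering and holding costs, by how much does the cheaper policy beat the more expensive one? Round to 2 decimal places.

Annual cost at Q: ordering D·S/Q plus holding Q·H/2.
TC(336) = (55,350/336)×57 + (336/2)×27.7 = $14,043.33
TC(970) = (55,350/970)×57 + (970/2)×27.7 = $16,687.03
Lots of 336 are cheaper by $2,643.69.

$2,643.69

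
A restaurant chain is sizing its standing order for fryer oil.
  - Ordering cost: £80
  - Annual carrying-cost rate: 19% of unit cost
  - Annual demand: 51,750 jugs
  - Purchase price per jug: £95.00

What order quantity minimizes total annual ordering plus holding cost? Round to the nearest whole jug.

H = i·C = 0.19 × £95 = £18.0500 per jug-year
2DS/H = 2·51,750·80/18.05 = 458,725.76
EOQ = √458,725.76 ≈ 677.29

677 jugs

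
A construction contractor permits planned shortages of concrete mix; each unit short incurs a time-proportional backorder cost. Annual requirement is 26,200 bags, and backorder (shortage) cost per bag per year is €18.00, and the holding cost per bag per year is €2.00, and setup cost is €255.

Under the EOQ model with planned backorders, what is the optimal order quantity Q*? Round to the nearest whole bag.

2,725 bags

Basic EOQ = √(2·26,200·255/2) = 2,584.763
Backorder adjustment √((H+b)/b) = √((2+18)/18) = 1.0541
Q* = 2,584.763 × 1.0541 ≈ 2,724.58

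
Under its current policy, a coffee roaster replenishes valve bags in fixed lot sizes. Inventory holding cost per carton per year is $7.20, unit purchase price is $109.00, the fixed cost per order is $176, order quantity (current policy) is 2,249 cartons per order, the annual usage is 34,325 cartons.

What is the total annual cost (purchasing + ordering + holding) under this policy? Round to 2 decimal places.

Annual ordering cost = (D/Q)·S = (34,325/2,249) × 176 = $2,686.17
Annual holding cost  = (Q/2)·H = (2,249/2) × 7.2 = $8,096.40
Purchase cost = D·C = 34,325 × 109 = $3,741,425.00
Total = $2,686.17 + $8,096.40 + $3,741,425.00 = $3,752,207.57

$3,752,207.57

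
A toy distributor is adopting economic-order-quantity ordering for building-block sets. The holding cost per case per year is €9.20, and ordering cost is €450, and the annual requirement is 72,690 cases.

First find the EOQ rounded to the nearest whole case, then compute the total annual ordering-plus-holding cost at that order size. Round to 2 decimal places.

€24,533.10

Q* = √(2·D·S / H) = √(2·72,690·450 / 9.2) = √7,110,978.3 ≈ 2,666.64 → Q = 2,667 cases
Orders/yr = 72,690/2,667 = 27.255; ordering cost = 27.255 × €450 = €12,264.90
Average inventory = 2,667/2 = 1333.5; holding cost = 1333.5 × €9.2 = €12,268.20
Total = €12,264.90 + €12,268.20 = €24,533.10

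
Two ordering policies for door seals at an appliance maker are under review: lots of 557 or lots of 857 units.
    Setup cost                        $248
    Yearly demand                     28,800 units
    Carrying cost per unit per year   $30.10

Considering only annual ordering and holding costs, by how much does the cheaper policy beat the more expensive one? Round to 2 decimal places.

TC(Q) = (D/Q)S + (Q/2)H
TC(557) = (28,800/557)×248 + (557/2)×30.1 = $21,205.83
TC(857) = (28,800/857)×248 + (857/2)×30.1 = $21,232.04
Lots of 557 are cheaper by $26.21.

$26.21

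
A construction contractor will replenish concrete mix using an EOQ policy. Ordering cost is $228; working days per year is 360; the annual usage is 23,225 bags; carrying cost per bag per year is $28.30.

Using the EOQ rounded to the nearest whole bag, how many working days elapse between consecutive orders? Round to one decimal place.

Optimal lot size Q* = (2 × 23,225 × $228 / $28.3)^½ ≈ 611.74 → Q = 612 bags
Days between orders = 360 / (D/Q) = 360 / 37.949 ≈ 9.486

9.5 days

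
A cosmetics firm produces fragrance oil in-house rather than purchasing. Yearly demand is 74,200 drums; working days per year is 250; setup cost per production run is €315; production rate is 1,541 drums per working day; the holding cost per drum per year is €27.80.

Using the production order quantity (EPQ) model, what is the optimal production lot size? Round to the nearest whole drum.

Daily demand d = 74,200/250 = 296.800; p = 1541; 1 − d/p = 0.80740
EPQ = √(2DS / (H(1 − d/p)))
    = √(2 × 74,200 × 315 / (27.8 × 0.80740)) ≈ 1,443.13

1,443 drums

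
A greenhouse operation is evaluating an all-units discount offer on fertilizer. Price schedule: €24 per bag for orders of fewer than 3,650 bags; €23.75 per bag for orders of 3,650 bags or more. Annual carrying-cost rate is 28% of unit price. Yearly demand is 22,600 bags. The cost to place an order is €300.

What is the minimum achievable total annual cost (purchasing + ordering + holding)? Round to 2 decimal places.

H₁ = 28%×€24 = €6.7200;  H₂ = 28%×€23.75 = €6.6500
EOQ₁ = √(2×22,600×300/6.7200) = 1,420.51  (< 3,650, feasible at tier 1)
EOQ₂ = √(2×22,600×300/6.6500) = 1,427.97  (< 3,650 → use Q = 3,650 at tier-2 price)
TC(tier 1 (EOQ₁), Q≈1,420.5) = €551,945.85
TC(tier 2, Q≈3,650.0) = €550,743.78
Minimum at tier 2: €550,743.78

€550,743.78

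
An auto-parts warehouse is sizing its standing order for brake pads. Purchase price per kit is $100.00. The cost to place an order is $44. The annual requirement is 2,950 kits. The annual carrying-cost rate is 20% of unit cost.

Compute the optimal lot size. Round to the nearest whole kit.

H = i·C = 0.2 × $100 = $20.0000 per kit-year
Q* = √(2·D·S / H) = √(2·2,950·44 / 20) = √12,980.0 ≈ 113.93

114 kits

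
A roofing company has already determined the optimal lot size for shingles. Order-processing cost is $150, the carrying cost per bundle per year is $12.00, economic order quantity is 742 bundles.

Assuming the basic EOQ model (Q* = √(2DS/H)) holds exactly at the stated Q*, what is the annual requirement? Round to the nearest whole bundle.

22,023 bundles per year

EOQ relation: Q² = 2DS/H, so rearrange for the unknown.
D = Q²H / (2S) = 742² × 12 / (2 × 150) = 22,022.56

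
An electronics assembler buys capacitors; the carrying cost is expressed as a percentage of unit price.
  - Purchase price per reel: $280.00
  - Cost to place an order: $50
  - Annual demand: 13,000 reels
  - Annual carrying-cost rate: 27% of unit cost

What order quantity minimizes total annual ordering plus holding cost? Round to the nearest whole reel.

Carrying cost H = $280 × 27% = $75.6000/reel/yr
Optimal lot size Q* = (2 × 13,000 × $50 / $75.6)^½ ≈ 131.13

131 reels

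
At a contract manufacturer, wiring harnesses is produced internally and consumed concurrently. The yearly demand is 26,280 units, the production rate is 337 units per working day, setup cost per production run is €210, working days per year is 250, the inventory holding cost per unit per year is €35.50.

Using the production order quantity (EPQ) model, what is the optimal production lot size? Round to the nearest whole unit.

672 units

d = 26,280/250 = 105.1200 units/day;  effective holding cost H(1 − d/p) = 35.5·(1 − 105.1200/337) = 24.42653
Q* = √(2DS / H_eff) = √(2·26,280·210 / 24.42653) ≈ 672.21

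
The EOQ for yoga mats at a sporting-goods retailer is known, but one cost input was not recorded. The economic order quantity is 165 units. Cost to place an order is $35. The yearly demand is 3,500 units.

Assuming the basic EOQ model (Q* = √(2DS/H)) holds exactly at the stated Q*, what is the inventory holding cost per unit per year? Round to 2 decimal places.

EOQ relation: Q² = 2DS/H, so rearrange for the unknown.
H = 2DS / Q² = 2 × 3,500 × 35 / 165² = 8.9991

$9.00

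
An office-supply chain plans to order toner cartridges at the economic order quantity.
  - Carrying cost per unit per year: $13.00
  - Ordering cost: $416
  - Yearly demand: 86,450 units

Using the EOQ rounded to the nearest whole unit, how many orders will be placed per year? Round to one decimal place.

36.8 orders per year

2DS/H = 2·86,450·416/13 = 5,532,800.00
EOQ = √5,532,800.00 ≈ 2,352.19 → Q = 2,352
N = D/Q = 86,450/2,352 ≈ 36.756 orders/yr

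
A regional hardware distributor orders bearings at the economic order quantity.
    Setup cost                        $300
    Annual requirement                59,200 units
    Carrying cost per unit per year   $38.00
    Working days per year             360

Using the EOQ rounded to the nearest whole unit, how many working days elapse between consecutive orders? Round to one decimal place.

2DS/H = 2·59,200·300/38 = 934,736.84
EOQ = √934,736.84 ≈ 966.82 → Q = 967 units
Days between orders = 360 / (D/Q) = 360 / 61.220 ≈ 5.880

5.9 days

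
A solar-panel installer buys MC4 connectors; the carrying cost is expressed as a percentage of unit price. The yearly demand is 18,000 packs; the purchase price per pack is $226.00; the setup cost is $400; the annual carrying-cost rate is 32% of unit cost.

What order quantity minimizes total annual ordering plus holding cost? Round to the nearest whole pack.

446 packs

Holding cost per pack per year: H = 32% × $226 = $72.3200
2DS/H = 2·18,000·400/72.32 = 199,115.04
EOQ = √199,115.04 ≈ 446.22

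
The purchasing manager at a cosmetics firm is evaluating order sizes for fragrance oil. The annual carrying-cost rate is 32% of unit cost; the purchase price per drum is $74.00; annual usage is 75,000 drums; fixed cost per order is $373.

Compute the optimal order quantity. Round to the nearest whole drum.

1,537 drums

Holding cost per drum per year: H = 32% × $74 = $23.6800
2DS/H = 2·75,000·373/23.68 = 2,362,753.38
EOQ = √2,362,753.38 ≈ 1,537.13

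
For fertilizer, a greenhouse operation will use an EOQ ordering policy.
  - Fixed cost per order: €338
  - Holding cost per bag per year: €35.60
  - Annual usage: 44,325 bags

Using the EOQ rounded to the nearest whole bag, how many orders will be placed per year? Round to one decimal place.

2DS/H = 2·44,325·338/35.6 = 841,676.97
EOQ = √841,676.97 ≈ 917.43 → Q = 917
Orders per year = D/Q = 44,325 / 917 = 48.337

48.3 orders per year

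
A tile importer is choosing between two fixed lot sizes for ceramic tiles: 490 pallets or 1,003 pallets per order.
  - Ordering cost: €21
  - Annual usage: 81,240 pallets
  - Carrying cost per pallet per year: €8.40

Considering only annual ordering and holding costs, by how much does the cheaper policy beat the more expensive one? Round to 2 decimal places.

€373.82

Annual cost at Q: ordering D·S/Q plus holding Q·H/2.
TC(490) = (81,240/490)×21 + (490/2)×8.4 = €5,539.71
TC(1,003) = (81,240/1,003)×21 + (1,003/2)×8.4 = €5,913.54
Lots of 490 are cheaper by €373.82.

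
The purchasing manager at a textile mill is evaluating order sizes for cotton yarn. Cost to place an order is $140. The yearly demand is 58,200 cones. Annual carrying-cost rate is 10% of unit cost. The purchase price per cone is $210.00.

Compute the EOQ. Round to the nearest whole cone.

Holding cost per cone per year: H = 10% × $210 = $21.0000
Optimal lot size Q* = (2 × 58,200 × $140 / $21)^½ ≈ 880.91

881 cones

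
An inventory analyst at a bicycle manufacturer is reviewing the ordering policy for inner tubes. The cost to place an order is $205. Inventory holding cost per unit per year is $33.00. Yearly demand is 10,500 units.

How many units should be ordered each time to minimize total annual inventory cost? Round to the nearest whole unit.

361 units

EOQ = √(2DS/H) = √(2 × 10,500 × 205 / 33)
    = √(130,454.55) ≈ 361.18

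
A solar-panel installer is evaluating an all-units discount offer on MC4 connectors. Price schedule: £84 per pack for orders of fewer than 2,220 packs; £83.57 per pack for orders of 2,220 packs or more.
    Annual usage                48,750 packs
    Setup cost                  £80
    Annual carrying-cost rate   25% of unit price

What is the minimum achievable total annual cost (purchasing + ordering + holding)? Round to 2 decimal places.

H₁ = 25%×£84 = £21.0000;  H₂ = 25%×£83.57 = £20.8925
EOQ₁ = √(2×48,750×80/21.0000) = 609.45  (< 2,220, feasible at tier 1)
EOQ₂ = √(2×48,750×80/20.8925) = 611.02  (< 2,220 → use Q = 2,220 at tier-2 price)
TC(tier 1 (EOQ₁), Q≈609.4) = £4,107,798.44
TC(tier 2, Q≈2,220.0) = £4,098,984.93
Minimum at tier 2: £4,098,984.93

£4,098,984.93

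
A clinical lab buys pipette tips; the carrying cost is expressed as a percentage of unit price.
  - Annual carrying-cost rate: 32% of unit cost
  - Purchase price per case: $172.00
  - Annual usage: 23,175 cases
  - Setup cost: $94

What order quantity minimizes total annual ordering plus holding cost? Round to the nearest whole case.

281 cases

Carrying cost H = $172 × 32% = $55.0400/case/yr
2DS/H = 2·23,175·94/55.04 = 79,158.79
EOQ = √79,158.79 ≈ 281.35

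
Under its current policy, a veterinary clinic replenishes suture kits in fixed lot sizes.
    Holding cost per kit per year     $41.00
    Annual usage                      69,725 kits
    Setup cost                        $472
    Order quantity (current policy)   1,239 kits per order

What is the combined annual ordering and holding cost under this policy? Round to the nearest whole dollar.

Annual ordering cost = (D/Q)·S = (69,725/1,239) × 472 = $26,561.90
Annual holding cost  = (Q/2)·H = (1,239/2) × 41 = $25,399.50
Total = $26,561.90 + $25,399.50 = $51,961.40

$51,961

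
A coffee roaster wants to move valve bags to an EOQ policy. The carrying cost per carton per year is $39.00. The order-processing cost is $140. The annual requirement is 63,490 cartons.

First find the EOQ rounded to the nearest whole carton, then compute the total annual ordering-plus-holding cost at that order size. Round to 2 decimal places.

Optimal lot size Q* = (2 × 63,490 × $140 / $39)^½ ≈ 675.15 → Q = 675 cartons
Ordering: D/Q × S = 63,490/675 × $140 = $13,168.30
Holding:  Q/2 × H = 675/2 × $39 = $13,162.50
Total = $13,168.30 + $13,162.50 = $26,330.80

$26,330.80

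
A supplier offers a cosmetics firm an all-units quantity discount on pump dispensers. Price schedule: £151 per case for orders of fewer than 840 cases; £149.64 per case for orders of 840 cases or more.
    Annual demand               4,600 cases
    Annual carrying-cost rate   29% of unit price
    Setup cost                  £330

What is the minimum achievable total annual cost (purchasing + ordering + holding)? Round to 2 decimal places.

£706,130.24

H₁ = 29%×£151 = £43.7900;  H₂ = 29%×£149.64 = £43.3956
EOQ₁ = √(2×4,600×330/43.7900) = 263.31  (< 840, feasible at tier 1)
EOQ₂ = √(2×4,600×330/43.3956) = 264.50  (< 840 → use Q = 840 at tier-2 price)
TC(tier 1 (EOQ₁), Q≈263.3) = £706,130.24
TC(tier 2, Q≈840.0) = £708,377.29
Minimum at tier 1 (EOQ₁): £706,130.24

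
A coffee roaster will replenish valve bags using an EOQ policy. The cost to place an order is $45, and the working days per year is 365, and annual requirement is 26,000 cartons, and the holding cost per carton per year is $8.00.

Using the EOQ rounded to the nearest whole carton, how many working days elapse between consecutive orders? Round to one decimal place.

EOQ = √(2DS/H) = √(2 × 26,000 × 45 / 8)
    = √(292,500.00) ≈ 540.83 → Q = 541 cartons
Days between orders = 365 / (D/Q) = 365 / 48.059 ≈ 7.595

7.6 days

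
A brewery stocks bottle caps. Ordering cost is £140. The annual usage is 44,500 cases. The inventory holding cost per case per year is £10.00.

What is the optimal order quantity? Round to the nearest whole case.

1,116 cases

EOQ = √(2DS/H) = √(2 × 44,500 × 140 / 10)
    = √(1,246,000.00) ≈ 1,116.24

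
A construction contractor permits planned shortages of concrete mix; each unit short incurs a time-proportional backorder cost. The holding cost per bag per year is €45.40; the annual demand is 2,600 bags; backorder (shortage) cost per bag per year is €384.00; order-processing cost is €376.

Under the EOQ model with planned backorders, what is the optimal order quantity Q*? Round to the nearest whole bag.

219 bags

Q* = √(2DS/H) · √((H + b)/b)
   = √(2 × 2,600 × 376 / 45.4) · √((45.4 + 384) / 384)
   = 207.524 × 1.0575 ≈ 219.45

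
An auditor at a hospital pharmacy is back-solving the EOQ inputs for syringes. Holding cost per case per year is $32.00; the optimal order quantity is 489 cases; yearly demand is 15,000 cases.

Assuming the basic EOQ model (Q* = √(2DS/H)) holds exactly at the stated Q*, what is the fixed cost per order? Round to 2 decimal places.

$255.06

Since Q* = (2DS/H)^½, squaring gives Q*²·H = 2DS.
S = Q²H / (2D) = 489² × 32 / (2 × 15,000) = 255.0624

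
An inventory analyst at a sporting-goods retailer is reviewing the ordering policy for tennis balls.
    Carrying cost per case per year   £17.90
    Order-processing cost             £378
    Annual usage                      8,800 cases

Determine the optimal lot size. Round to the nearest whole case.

610 cases

2DS/H = 2·8,800·378/17.9 = 371,664.80
EOQ = √371,664.80 ≈ 609.64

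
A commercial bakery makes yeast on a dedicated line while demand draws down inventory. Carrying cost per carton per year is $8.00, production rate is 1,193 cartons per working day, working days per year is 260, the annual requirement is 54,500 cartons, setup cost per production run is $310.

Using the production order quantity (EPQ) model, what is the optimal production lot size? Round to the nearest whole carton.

d = 54,500/260 = 209.6154 cartons/day;  effective holding cost H(1 − d/p) = 8·(1 − 209.6154/1193) = 6.59436
Q* = √(2DS / H_eff) = √(2·54,500·310 / 6.59436) ≈ 2,263.64

2,264 cartons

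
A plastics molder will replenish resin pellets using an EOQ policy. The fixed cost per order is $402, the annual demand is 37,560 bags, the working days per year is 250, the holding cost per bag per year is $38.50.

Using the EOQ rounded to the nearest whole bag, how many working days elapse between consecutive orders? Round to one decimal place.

EOQ = √(2DS/H) = √(2 × 37,560 × 402 / 38.5)
    = √(784,369.87) ≈ 885.65 → Q = 886 bags
Days between orders = 250 / (D/Q) = 250 / 42.393 ≈ 5.897

5.9 days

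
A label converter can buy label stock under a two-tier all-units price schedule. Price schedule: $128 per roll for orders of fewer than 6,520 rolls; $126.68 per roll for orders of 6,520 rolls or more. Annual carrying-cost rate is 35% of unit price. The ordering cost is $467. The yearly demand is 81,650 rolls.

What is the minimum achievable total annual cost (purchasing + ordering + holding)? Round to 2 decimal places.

H₁ = 35%×$128 = $44.8000;  H₂ = 35%×$126.68 = $44.3380
EOQ₁ = √(2×81,650×467/44.8000) = 1,304.71  (< 6,520, feasible at tier 1)
EOQ₂ = √(2×81,650×467/44.3380) = 1,311.49  (< 6,520 → use Q = 6,520 at tier-2 price)
TC(tier 1 (EOQ₁), Q≈1,304.7) = $10,509,650.81
TC(tier 2, Q≈6,520.0) = $10,493,812.12
Minimum at tier 2: $10,493,812.12

$10,493,812.12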